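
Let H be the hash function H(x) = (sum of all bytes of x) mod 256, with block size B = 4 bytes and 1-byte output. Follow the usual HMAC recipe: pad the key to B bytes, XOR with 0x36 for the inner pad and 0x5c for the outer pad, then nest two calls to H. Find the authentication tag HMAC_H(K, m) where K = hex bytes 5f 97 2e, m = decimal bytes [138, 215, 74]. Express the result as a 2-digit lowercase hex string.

Key hex bytes 5f 97 2e is 3 bytes ≤ B = 4; zero-pad to 4 bytes: K' = 5f 97 2e 00.
K' ⊕ ipad = 69 a1 18 36.  K' ⊕ opad = 03 cb 72 5c.
Inner input = (K'⊕ipad) ∥ m = 69 a1 18 36 ∥ 8a d7 4a.
Inner hash: sum = 105+161+24+54+138+215+74 = 771; mod 256 = 3 → 03.
Outer input = (K'⊕opad) ∥ inner = 03 cb 72 5c ∥ 03.
Outer hash (tag): sum = 3+203+114+92+3 = 415; mod 256 = 159 → 9f.

9f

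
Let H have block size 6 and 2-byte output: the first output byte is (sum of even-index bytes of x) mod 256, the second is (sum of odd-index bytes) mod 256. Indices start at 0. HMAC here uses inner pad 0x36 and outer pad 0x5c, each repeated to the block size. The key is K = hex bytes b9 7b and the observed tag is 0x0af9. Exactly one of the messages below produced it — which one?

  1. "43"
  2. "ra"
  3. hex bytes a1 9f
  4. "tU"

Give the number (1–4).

Key hex bytes b9 7b is 2 bytes ≤ B = 6; zero-pad to 6 bytes: K' = b9 7b 00 00 00 00.
K' ⊕ ipad = 8f 4d 36 36 36 36; K' ⊕ opad = e5 27 5c 5c 5c 5c.
m1: inner = H(8f 4d 36 36 36 36 34 33) = 2f ec; tag = H(e5 27 5c 5c 5c 5c 2f ec) = cccb
m2: inner = H(8f 4d 36 36 36 36 72 61) = 6d 1a; tag = H(e5 27 5c 5c 5c 5c 6d 1a) = 0af9 ← matches
m3: inner = H(8f 4d 36 36 36 36 a1 9f) = 9c 58; tag = H(e5 27 5c 5c 5c 5c 9c 58) = 3937
m4: inner = H(8f 4d 36 36 36 36 74 55) = 6f 0e; tag = H(e5 27 5c 5c 5c 5c 6f 0e) = 0ced

2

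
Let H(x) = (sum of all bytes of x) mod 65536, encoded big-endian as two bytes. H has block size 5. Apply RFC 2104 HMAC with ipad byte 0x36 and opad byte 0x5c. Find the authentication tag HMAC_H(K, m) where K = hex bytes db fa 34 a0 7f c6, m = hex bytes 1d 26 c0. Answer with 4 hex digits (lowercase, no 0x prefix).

Key hex bytes db fa 34 a0 7f c6 is 6 bytes > B = 5, so hash it first: H(key) = 03 ee, then zero-pad to 5 bytes: K' = 03 ee 00 00 00.
K' ⊕ ipad = 35 d8 36 36 36.  K' ⊕ opad = 5f b2 5c 5c 5c.
Inner input = (K'⊕ipad) ∥ m = 35 d8 36 36 36 ∥ 1d 26 c0.
Inner hash: sum = 53+216+54+54+54+29+38+192 = 690 → 02 b2.
Outer input = (K'⊕opad) ∥ inner = 5f b2 5c 5c 5c ∥ 02 b2.
Outer hash (tag): sum = 95+178+92+92+92+2+178 = 729 → 02 d9.

02d9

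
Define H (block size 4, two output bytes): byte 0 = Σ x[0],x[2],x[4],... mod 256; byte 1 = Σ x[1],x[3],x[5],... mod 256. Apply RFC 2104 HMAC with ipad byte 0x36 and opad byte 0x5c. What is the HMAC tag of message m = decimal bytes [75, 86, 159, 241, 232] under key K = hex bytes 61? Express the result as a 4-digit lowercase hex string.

f86b

Key hex bytes 61 is 1 byte ≤ B = 4; zero-pad to 4 bytes: K' = 61 00 00 00.
K' ⊕ ipad = 57 36 36 36.  K' ⊕ opad = 3d 5c 5c 5c.
Inner input = (K'⊕ipad) ∥ m = 57 36 36 36 ∥ 4b 56 9f f1 e8.
Inner hash: even-index sum = 607 mod 256 = 95; odd-index sum = 435 mod 256 = 179 → 5f b3.
Outer input = (K'⊕opad) ∥ inner = 3d 5c 5c 5c ∥ 5f b3.
Outer hash (tag): even-index sum = 248 mod 256 = 248; odd-index sum = 363 mod 256 = 107 → f8 6b.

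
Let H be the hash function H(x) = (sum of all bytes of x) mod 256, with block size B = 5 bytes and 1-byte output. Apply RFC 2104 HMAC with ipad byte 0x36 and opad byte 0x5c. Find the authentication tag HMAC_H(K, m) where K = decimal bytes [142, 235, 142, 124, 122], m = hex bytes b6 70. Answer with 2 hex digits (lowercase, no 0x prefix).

aa

Key decimal bytes [142, 235, 142, 124, 122] = 8e eb 8e 7c 7a is exactly B = 5 bytes: K' = 8e eb 8e 7c 7a.
K' ⊕ ipad = b8 dd b8 4a 4c.  K' ⊕ opad = d2 b7 d2 20 26.
Inner input = (K'⊕ipad) ∥ m = b8 dd b8 4a 4c ∥ b6 70.
Inner hash: sum = 184+221+184+74+76+182+112 = 1033; mod 256 = 9 → 09.
Outer input = (K'⊕opad) ∥ inner = d2 b7 d2 20 26 ∥ 09.
Outer hash (tag): sum = 210+183+210+32+38+9 = 682; mod 256 = 170 → aa.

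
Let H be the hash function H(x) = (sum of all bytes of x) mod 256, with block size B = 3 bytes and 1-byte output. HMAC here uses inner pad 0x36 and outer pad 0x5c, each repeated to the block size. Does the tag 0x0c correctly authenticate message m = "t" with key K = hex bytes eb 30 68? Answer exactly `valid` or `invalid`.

Key hex bytes eb 30 68 is exactly B = 3 bytes: K' = eb 30 68.
K' ⊕ ipad = dd 06 5e; K' ⊕ opad = b7 6c 34.
Inner hash: sum = 221+6+94+116 = 437; mod 256 = 181 → b5.
Outer hash (recomputed tag): sum = 183+108+52+181 = 524; mod 256 = 12 → 0c.
Recomputed tag = 0c; claimed = 0c → match.

valid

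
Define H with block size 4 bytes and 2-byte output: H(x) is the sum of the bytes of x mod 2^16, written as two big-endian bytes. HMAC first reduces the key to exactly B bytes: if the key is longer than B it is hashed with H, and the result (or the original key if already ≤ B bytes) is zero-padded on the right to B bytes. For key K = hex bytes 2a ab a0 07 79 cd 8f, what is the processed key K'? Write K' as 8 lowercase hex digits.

03510000

|K| = 7 > B = 4, so first hash the key.
H(K): sum = 42+171+160+7+121+205+143 = 849 → 03 51.
Zero-pad H(K) = 03 51 to 4 bytes: K' = 03 51 00 00.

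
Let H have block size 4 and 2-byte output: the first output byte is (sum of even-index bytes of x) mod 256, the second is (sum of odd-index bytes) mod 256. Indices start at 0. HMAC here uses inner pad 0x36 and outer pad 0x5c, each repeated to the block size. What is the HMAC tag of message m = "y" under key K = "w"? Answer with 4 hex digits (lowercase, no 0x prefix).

7724

Key "w" = 77 is 1 byte ≤ B = 4; zero-pad to 4 bytes: K' = 77 00 00 00.
K' ⊕ ipad = 41 36 36 36.  K' ⊕ opad = 2b 5c 5c 5c.
Inner input = (K'⊕ipad) ∥ m = 41 36 36 36 ∥ 79.
Inner hash: even-index sum = 240 mod 256 = 240; odd-index sum = 108 mod 256 = 108 → f0 6c.
Outer input = (K'⊕opad) ∥ inner = 2b 5c 5c 5c ∥ f0 6c.
Outer hash (tag): even-index sum = 375 mod 256 = 119; odd-index sum = 292 mod 256 = 36 → 77 24.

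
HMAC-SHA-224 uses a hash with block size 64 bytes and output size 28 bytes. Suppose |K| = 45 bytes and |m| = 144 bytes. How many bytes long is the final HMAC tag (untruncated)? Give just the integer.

The tag is one SHA-224 digest: 28 bytes.

28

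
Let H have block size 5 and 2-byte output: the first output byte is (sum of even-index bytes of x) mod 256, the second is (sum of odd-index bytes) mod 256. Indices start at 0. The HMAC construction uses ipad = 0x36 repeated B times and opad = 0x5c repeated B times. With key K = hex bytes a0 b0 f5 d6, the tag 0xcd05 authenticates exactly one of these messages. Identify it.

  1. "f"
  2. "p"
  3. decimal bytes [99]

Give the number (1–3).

1

Key hex bytes a0 b0 f5 d6 is 4 bytes ≤ B = 5; zero-pad to 5 bytes: K' = a0 b0 f5 d6 00.
K' ⊕ ipad = 96 86 c3 e0 36; K' ⊕ opad = fc ec a9 8a 5c.
m1: inner = H(96 86 c3 e0 36 66) = 8f cc; tag = H(fc ec a9 8a 5c 8f cc) = cd05 ← matches
m2: inner = H(96 86 c3 e0 36 70) = 8f d6; tag = H(fc ec a9 8a 5c 8f d6) = d705
m3: inner = H(96 86 c3 e0 36 63) = 8f c9; tag = H(fc ec a9 8a 5c 8f c9) = ca05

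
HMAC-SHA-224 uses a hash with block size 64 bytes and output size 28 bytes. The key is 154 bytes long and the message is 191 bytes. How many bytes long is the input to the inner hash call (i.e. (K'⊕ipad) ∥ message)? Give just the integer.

255

Key is 154 > 64 bytes, so it is hashed to 28 bytes then zero-padded to 64: |K'| = 64.
Inner input = (K'⊕ipad) ∥ m → 64 + 191 = 255 bytes.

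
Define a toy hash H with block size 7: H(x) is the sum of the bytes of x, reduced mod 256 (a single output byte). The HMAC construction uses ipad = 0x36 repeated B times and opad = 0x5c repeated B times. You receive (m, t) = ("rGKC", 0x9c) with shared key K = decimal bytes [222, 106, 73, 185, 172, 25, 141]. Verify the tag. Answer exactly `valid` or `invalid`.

invalid

Key decimal bytes [222, 106, 73, 185, 172, 25, 141] = de 6a 49 b9 ac 19 8d is exactly B = 7 bytes: K' = de 6a 49 b9 ac 19 8d.
K' ⊕ ipad = e8 5c 7f 8f 9a 2f bb; K' ⊕ opad = 82 36 15 e5 f0 45 d1.
Inner hash: sum = 232+92+127+143+154+47+187+114+71+75+67 = 1309; mod 256 = 29 → 1d.
Outer hash (recomputed tag): sum = 130+54+21+229+240+69+209+29 = 981; mod 256 = 213 → d5.
Recomputed tag = d5; claimed = 9c → mismatch.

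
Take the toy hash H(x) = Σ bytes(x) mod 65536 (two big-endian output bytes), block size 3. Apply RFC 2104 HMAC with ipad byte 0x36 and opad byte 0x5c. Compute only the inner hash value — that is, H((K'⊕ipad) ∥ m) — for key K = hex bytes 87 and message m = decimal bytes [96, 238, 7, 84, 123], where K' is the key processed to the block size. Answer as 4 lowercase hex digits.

Key hex bytes 87 is 1 byte ≤ B = 3; zero-pad to 3 bytes: K' = 87 00 00.
K' ⊕ ipad = b1 36 36.
Inner input = b1 36 36 ∥ 60 ee 07 54 7b.
Inner hash: sum = 177+54+54+96+238+7+84+123 = 833 → 03 41.

0341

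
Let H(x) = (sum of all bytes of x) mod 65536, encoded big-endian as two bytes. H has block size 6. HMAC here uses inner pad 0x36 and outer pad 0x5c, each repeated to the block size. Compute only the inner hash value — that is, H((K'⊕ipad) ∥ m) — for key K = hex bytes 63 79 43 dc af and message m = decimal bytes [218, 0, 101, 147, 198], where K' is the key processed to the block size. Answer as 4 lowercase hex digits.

Key hex bytes 63 79 43 dc af is 5 bytes ≤ B = 6; zero-pad to 6 bytes: K' = 63 79 43 dc af 00.
K' ⊕ ipad = 55 4f 75 ea 99 36.
Inner input = 55 4f 75 ea 99 36 ∥ da 00 65 93 c6.
Inner hash: sum = 85+79+117+234+153+54+218+0+101+147+198 = 1386 → 05 6a.

056a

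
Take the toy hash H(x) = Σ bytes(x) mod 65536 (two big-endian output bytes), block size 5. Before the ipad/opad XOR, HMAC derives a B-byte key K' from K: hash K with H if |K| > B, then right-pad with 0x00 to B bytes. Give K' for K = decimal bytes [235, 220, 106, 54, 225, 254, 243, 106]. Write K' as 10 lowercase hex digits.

05a3000000

|K| = 8 > B = 5, so first hash the key.
H(K): sum = 235+220+106+54+225+254+243+106 = 1443 → 05 a3.
Zero-pad H(K) = 05 a3 to 5 bytes: K' = 05 a3 00 00 00.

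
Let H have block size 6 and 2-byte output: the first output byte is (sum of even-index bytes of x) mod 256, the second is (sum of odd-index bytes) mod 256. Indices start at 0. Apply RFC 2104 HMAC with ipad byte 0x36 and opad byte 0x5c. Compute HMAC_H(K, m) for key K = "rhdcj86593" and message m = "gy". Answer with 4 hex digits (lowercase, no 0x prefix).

1731

Key "rhdcj86593" = 72 68 64 63 6a 38 36 35 39 33 is 10 bytes > B = 6, so hash it first: H(key) = af 6b, then zero-pad to 6 bytes: K' = af 6b 00 00 00 00.
K' ⊕ ipad = 99 5d 36 36 36 36.  K' ⊕ opad = f3 37 5c 5c 5c 5c.
Inner input = (K'⊕ipad) ∥ m = 99 5d 36 36 36 36 ∥ 67 79.
Inner hash: even-index sum = 364 mod 256 = 108; odd-index sum = 322 mod 256 = 66 → 6c 42.
Outer input = (K'⊕opad) ∥ inner = f3 37 5c 5c 5c 5c ∥ 6c 42.
Outer hash (tag): even-index sum = 535 mod 256 = 23; odd-index sum = 305 mod 256 = 49 → 17 31.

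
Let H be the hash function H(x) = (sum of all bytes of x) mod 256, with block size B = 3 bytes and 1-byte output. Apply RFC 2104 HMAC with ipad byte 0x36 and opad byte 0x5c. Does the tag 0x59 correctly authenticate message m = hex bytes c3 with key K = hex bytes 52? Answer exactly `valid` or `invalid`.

valid

Key hex bytes 52 is 1 byte ≤ B = 3; zero-pad to 3 bytes: K' = 52 00 00.
K' ⊕ ipad = 64 36 36; K' ⊕ opad = 0e 5c 5c.
Inner hash: sum = 100+54+54+195 = 403; mod 256 = 147 → 93.
Outer hash (recomputed tag): sum = 14+92+92+147 = 345; mod 256 = 89 → 59.
Recomputed tag = 59; claimed = 59 → match.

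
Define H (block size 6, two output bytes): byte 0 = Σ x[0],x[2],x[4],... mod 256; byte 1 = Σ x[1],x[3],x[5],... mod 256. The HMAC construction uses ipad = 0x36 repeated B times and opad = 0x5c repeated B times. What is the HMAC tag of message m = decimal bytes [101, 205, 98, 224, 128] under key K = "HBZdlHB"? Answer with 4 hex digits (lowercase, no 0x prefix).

dd5b

Key "HBZdlHB" = 48 42 5a 64 6c 48 42 is 7 bytes > B = 6, so hash it first: H(key) = 50 ee, then zero-pad to 6 bytes: K' = 50 ee 00 00 00 00.
K' ⊕ ipad = 66 d8 36 36 36 36.  K' ⊕ opad = 0c b2 5c 5c 5c 5c.
Inner input = (K'⊕ipad) ∥ m = 66 d8 36 36 36 36 ∥ 65 cd 62 e0 80.
Inner hash: even-index sum = 537 mod 256 = 25; odd-index sum = 753 mod 256 = 241 → 19 f1.
Outer input = (K'⊕opad) ∥ inner = 0c b2 5c 5c 5c 5c ∥ 19 f1.
Outer hash (tag): even-index sum = 221 mod 256 = 221; odd-index sum = 603 mod 256 = 91 → dd 5b.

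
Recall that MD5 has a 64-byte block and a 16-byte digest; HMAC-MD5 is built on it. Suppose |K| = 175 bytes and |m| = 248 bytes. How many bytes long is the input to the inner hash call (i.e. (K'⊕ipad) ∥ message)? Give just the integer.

Key is 175 > 64 bytes, so it is hashed to 16 bytes then zero-padded to 64: |K'| = 64.
Inner input = (K'⊕ipad) ∥ m → 64 + 248 = 312 bytes.

312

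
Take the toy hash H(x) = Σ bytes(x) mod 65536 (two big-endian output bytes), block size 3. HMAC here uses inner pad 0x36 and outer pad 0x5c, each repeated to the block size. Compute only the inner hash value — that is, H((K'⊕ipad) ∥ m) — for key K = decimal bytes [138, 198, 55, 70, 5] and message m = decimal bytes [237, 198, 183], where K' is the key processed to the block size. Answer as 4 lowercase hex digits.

03bb

Key decimal bytes [138, 198, 55, 70, 5] = 8a c6 37 46 05 is 5 bytes > B = 3, so hash it first: H(key) = 01 d2, then zero-pad to 3 bytes: K' = 01 d2 00.
K' ⊕ ipad = 37 e4 36.
Inner input = 37 e4 36 ∥ ed c6 b7.
Inner hash: sum = 55+228+54+237+198+183 = 955 → 03 bb.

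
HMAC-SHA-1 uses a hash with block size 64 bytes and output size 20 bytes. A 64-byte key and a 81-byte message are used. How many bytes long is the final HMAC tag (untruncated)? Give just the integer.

The tag is one SHA-1 digest: 20 bytes.

20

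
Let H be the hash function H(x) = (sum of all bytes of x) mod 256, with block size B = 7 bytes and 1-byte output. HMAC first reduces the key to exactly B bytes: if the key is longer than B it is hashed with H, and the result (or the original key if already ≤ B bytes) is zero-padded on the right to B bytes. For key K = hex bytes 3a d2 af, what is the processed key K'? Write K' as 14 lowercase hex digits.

3ad2af00000000

Key hex bytes 3a d2 af is 3 bytes ≤ B = 7; zero-pad to 7 bytes: K' = 3a d2 af 00 00 00 00.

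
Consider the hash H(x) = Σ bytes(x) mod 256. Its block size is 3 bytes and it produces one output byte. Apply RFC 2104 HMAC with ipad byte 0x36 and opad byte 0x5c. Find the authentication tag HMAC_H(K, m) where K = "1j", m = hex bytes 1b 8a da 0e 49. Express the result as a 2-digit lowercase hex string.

Key "1j" = 31 6a is 2 bytes ≤ B = 3; zero-pad to 3 bytes: K' = 31 6a 00.
K' ⊕ ipad = 07 5c 36.  K' ⊕ opad = 6d 36 5c.
Inner input = (K'⊕ipad) ∥ m = 07 5c 36 ∥ 1b 8a da 0e 49.
Inner hash: sum = 7+92+54+27+138+218+14+73 = 623; mod 256 = 111 → 6f.
Outer input = (K'⊕opad) ∥ inner = 6d 36 5c ∥ 6f.
Outer hash (tag): sum = 109+54+92+111 = 366; mod 256 = 110 → 6e.

6e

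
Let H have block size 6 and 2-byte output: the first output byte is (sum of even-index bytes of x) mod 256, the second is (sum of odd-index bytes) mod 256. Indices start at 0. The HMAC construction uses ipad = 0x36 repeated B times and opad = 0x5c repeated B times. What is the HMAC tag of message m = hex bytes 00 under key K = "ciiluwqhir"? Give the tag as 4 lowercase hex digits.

98ae

Key "ciiluwqhir" = 63 69 69 6c 75 77 71 68 69 72 is 10 bytes > B = 6, so hash it first: H(key) = 1b 26, then zero-pad to 6 bytes: K' = 1b 26 00 00 00 00.
K' ⊕ ipad = 2d 10 36 36 36 36.  K' ⊕ opad = 47 7a 5c 5c 5c 5c.
Inner input = (K'⊕ipad) ∥ m = 2d 10 36 36 36 36 ∥ 00.
Inner hash: even-index sum = 153 mod 256 = 153; odd-index sum = 124 mod 256 = 124 → 99 7c.
Outer input = (K'⊕opad) ∥ inner = 47 7a 5c 5c 5c 5c ∥ 99 7c.
Outer hash (tag): even-index sum = 408 mod 256 = 152; odd-index sum = 430 mod 256 = 174 → 98 ae.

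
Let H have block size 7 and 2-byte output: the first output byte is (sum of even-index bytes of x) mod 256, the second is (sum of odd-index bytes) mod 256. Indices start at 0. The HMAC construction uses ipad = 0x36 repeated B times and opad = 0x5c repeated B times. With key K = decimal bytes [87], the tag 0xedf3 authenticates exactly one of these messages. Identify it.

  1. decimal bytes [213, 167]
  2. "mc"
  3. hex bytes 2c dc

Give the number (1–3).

3

Key decimal bytes [87] = 57 is 1 byte ≤ B = 7; zero-pad to 7 bytes: K' = 57 00 00 00 00 00 00.
K' ⊕ ipad = 61 36 36 36 36 36 36; K' ⊕ opad = 0b 5c 5c 5c 5c 5c 5c.
m1: inner = H(61 36 36 36 36 36 36 d5 a7) = aa 77; tag = H(0b 5c 5c 5c 5c 5c 5c aa 77) = 96be
m2: inner = H(61 36 36 36 36 36 36 6d 63) = 66 0f; tag = H(0b 5c 5c 5c 5c 5c 5c 66 0f) = 2e7a
m3: inner = H(61 36 36 36 36 36 36 2c dc) = df ce; tag = H(0b 5c 5c 5c 5c 5c 5c df ce) = edf3 ← matches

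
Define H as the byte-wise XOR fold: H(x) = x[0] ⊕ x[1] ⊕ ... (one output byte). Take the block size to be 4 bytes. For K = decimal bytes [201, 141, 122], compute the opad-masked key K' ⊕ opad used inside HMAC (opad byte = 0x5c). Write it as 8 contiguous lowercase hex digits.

Key decimal bytes [201, 141, 122] = c9 8d 7a is 3 bytes ≤ B = 4; zero-pad to 4 bytes: K' = c9 8d 7a 00.
XOR each byte with 0x5c: c9⊕5c=95, 8d⊕5c=d1, 7a⊕5c=26, 00⊕5c=5c.

95d1265c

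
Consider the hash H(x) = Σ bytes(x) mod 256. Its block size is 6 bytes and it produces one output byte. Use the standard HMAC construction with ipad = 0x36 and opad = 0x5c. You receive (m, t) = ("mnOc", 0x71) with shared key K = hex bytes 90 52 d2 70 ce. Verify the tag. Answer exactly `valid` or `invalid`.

valid

Key hex bytes 90 52 d2 70 ce is 5 bytes ≤ B = 6; zero-pad to 6 bytes: K' = 90 52 d2 70 ce 00.
K' ⊕ ipad = a6 64 e4 46 f8 36; K' ⊕ opad = cc 0e 8e 2c 92 5c.
Inner hash: sum = 166+100+228+70+248+54+109+110+79+99 = 1263; mod 256 = 239 → ef.
Outer hash (recomputed tag): sum = 204+14+142+44+146+92+239 = 881; mod 256 = 113 → 71.
Recomputed tag = 71; claimed = 71 → match.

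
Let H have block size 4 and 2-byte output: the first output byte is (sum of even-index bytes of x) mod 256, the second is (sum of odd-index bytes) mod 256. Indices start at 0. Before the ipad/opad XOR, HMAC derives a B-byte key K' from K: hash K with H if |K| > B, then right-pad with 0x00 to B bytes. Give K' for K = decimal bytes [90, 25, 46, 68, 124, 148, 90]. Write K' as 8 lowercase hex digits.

5ef10000

|K| = 7 > B = 4, so first hash the key.
H(K): even-index sum = 350 mod 256 = 94; odd-index sum = 241 mod 256 = 241 → 5e f1.
Zero-pad H(K) = 5e f1 to 4 bytes: K' = 5e f1 00 00.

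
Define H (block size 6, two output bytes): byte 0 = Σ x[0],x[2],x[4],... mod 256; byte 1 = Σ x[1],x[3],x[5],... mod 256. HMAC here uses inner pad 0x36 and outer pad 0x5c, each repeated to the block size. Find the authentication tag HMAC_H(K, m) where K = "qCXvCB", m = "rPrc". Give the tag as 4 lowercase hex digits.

Key "qCXvCB" = 71 43 58 76 43 42 is exactly B = 6 bytes: K' = 71 43 58 76 43 42.
K' ⊕ ipad = 47 75 6e 40 75 74.  K' ⊕ opad = 2d 1f 04 2a 1f 1e.
Inner input = (K'⊕ipad) ∥ m = 47 75 6e 40 75 74 ∥ 72 50 72 63.
Inner hash: even-index sum = 526 mod 256 = 14; odd-index sum = 476 mod 256 = 220 → 0e dc.
Outer input = (K'⊕opad) ∥ inner = 2d 1f 04 2a 1f 1e ∥ 0e dc.
Outer hash (tag): even-index sum = 94 mod 256 = 94; odd-index sum = 323 mod 256 = 67 → 5e 43.

5e43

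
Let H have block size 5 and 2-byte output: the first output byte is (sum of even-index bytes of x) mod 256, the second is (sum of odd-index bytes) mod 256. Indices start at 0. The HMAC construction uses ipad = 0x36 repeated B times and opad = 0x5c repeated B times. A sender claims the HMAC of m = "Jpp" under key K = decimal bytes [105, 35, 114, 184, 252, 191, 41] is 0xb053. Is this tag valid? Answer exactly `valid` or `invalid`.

Key decimal bytes [105, 35, 114, 184, 252, 191, 41] = 69 23 72 b8 fc bf 29 is 7 bytes > B = 5, so hash it first: H(key) = 00 9a, then zero-pad to 5 bytes: K' = 00 9a 00 00 00.
K' ⊕ ipad = 36 ac 36 36 36; K' ⊕ opad = 5c c6 5c 5c 5c.
Inner hash: even-index sum = 274 mod 256 = 18; odd-index sum = 412 mod 256 = 156 → 12 9c.
Outer hash (recomputed tag): even-index sum = 432 mod 256 = 176; odd-index sum = 308 mod 256 = 52 → b0 34.
Recomputed tag = b034; claimed = b053 → mismatch.

invalid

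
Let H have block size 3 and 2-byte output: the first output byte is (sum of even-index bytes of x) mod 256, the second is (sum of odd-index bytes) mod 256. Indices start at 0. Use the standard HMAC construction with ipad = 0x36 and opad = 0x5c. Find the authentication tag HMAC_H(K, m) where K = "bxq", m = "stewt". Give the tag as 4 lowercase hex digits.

05aa

Key "bxq" = 62 78 71 is exactly B = 3 bytes: K' = 62 78 71.
K' ⊕ ipad = 54 4e 47.  K' ⊕ opad = 3e 24 2d.
Inner input = (K'⊕ipad) ∥ m = 54 4e 47 ∥ 73 74 65 77 74.
Inner hash: even-index sum = 390 mod 256 = 134; odd-index sum = 410 mod 256 = 154 → 86 9a.
Outer input = (K'⊕opad) ∥ inner = 3e 24 2d ∥ 86 9a.
Outer hash (tag): even-index sum = 261 mod 256 = 5; odd-index sum = 170 mod 256 = 170 → 05 aa.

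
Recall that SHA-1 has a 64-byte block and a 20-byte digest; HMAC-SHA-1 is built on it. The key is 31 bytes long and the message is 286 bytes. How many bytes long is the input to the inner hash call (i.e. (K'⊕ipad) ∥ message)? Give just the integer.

Key is 31 ≤ 64 bytes, zero-padded: |K'| = 64.
Inner input = (K'⊕ipad) ∥ m → 64 + 286 = 350 bytes.

350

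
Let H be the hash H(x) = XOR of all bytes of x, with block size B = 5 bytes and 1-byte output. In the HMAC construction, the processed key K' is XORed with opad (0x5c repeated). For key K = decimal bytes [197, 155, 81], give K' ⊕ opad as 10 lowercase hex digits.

Key decimal bytes [197, 155, 81] = c5 9b 51 is 3 bytes ≤ B = 5; zero-pad to 5 bytes: K' = c5 9b 51 00 00.
XOR each byte with 0x5c: c5⊕5c=99, 9b⊕5c=c7, 51⊕5c=0d, 00⊕5c=5c, 00⊕5c=5c.

99c70d5c5c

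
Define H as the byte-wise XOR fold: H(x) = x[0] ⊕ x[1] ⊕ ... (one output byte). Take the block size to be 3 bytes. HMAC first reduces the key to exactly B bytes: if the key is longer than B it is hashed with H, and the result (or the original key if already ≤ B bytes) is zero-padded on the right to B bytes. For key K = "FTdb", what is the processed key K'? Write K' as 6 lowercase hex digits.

140000

|K| = 4 > B = 3, so first hash the key.
H(K): XOR 46⊕54⊕64⊕62 = 14.
Zero-pad H(K) = 14 to 3 bytes: K' = 14 00 00.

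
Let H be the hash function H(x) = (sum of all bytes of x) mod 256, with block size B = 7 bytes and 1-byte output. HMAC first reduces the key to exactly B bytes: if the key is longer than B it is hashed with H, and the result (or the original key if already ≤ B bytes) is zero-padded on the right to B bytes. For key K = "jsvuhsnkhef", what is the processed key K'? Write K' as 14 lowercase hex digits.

af000000000000

|K| = 11 > B = 7, so first hash the key.
H(K): sum = 106+115+118+117+104+115+110+107+104+101+102 = 1199; mod 256 = 175 → af.
Zero-pad H(K) = af to 7 bytes: K' = af 00 00 00 00 00 00.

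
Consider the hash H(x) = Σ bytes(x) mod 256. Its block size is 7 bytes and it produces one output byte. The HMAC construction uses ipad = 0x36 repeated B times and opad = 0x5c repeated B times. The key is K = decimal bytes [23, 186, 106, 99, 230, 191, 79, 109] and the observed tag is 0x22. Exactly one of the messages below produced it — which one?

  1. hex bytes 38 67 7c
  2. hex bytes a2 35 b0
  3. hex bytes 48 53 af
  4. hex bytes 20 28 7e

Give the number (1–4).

Key decimal bytes [23, 186, 106, 99, 230, 191, 79, 109] = 17 ba 6a 63 e6 bf 4f 6d is 8 bytes > B = 7, so hash it first: H(key) = ff, then zero-pad to 7 bytes: K' = ff 00 00 00 00 00 00.
K' ⊕ ipad = c9 36 36 36 36 36 36; K' ⊕ opad = a3 5c 5c 5c 5c 5c 5c.
m1: inner = H(c9 36 36 36 36 36 36 38 67 7c) = 28; tag = H(a3 5c 5c 5c 5c 5c 5c 28) = f3
m2: inner = H(c9 36 36 36 36 36 36 a2 35 b0) = 94; tag = H(a3 5c 5c 5c 5c 5c 5c 94) = 5f
m3: inner = H(c9 36 36 36 36 36 36 48 53 af) = 57; tag = H(a3 5c 5c 5c 5c 5c 5c 57) = 22 ← matches
m4: inner = H(c9 36 36 36 36 36 36 20 28 7e) = d3; tag = H(a3 5c 5c 5c 5c 5c 5c d3) = 9e

3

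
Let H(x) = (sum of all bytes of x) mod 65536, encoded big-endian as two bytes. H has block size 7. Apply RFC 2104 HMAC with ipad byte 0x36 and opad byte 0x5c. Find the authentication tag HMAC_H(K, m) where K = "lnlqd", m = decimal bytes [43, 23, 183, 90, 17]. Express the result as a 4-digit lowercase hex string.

Key "lnlqd" = 6c 6e 6c 71 64 is 5 bytes ≤ B = 7; zero-pad to 7 bytes: K' = 6c 6e 6c 71 64 00 00.
K' ⊕ ipad = 5a 58 5a 47 52 36 36.  K' ⊕ opad = 30 32 30 2d 38 5c 5c.
Inner input = (K'⊕ipad) ∥ m = 5a 58 5a 47 52 36 36 ∥ 2b 17 b7 5a 11.
Inner hash: sum = 90+88+90+71+82+54+54+43+23+183+90+17 = 885 → 03 75.
Outer input = (K'⊕opad) ∥ inner = 30 32 30 2d 38 5c 5c ∥ 03 75.
Outer hash (tag): sum = 48+50+48+45+56+92+92+3+117 = 551 → 02 27.

0227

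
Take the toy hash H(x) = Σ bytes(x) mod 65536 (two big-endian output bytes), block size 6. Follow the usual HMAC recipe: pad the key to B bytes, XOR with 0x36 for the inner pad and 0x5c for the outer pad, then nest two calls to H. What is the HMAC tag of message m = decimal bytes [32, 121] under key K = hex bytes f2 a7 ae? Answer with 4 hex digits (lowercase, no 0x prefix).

03da

Key hex bytes f2 a7 ae is 3 bytes ≤ B = 6; zero-pad to 6 bytes: K' = f2 a7 ae 00 00 00.
K' ⊕ ipad = c4 91 98 36 36 36.  K' ⊕ opad = ae fb f2 5c 5c 5c.
Inner input = (K'⊕ipad) ∥ m = c4 91 98 36 36 36 ∥ 20 79.
Inner hash: sum = 196+145+152+54+54+54+32+121 = 808 → 03 28.
Outer input = (K'⊕opad) ∥ inner = ae fb f2 5c 5c 5c ∥ 03 28.
Outer hash (tag): sum = 174+251+242+92+92+92+3+40 = 986 → 03 da.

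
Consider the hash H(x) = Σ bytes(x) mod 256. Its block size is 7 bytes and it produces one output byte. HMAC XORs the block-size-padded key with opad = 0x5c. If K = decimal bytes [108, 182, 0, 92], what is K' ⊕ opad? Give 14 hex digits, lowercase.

Key decimal bytes [108, 182, 0, 92] = 6c b6 00 5c is 4 bytes ≤ B = 7; zero-pad to 7 bytes: K' = 6c b6 00 5c 00 00 00.
XOR each byte with 0x5c: 6c⊕5c=30, b6⊕5c=ea, 00⊕5c=5c, 5c⊕5c=00, 00⊕5c=5c, 00⊕5c=5c, 00⊕5c=5c.

30ea5c005c5c5c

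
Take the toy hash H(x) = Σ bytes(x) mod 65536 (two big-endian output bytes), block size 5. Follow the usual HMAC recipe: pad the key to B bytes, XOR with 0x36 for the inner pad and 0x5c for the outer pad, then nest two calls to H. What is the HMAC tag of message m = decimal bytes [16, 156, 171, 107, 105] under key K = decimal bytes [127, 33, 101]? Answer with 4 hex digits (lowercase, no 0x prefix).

01de

Key decimal bytes [127, 33, 101] = 7f 21 65 is 3 bytes ≤ B = 5; zero-pad to 5 bytes: K' = 7f 21 65 00 00.
K' ⊕ ipad = 49 17 53 36 36.  K' ⊕ opad = 23 7d 39 5c 5c.
Inner input = (K'⊕ipad) ∥ m = 49 17 53 36 36 ∥ 10 9c ab 6b 69.
Inner hash: sum = 73+23+83+54+54+16+156+171+107+105 = 842 → 03 4a.
Outer input = (K'⊕opad) ∥ inner = 23 7d 39 5c 5c ∥ 03 4a.
Outer hash (tag): sum = 35+125+57+92+92+3+74 = 478 → 01 de.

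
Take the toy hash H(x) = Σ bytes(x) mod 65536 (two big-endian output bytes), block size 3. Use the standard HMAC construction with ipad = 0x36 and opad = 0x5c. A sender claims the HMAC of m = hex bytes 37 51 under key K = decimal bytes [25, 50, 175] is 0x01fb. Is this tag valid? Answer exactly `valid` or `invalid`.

Key decimal bytes [25, 50, 175] = 19 32 af is exactly B = 3 bytes: K' = 19 32 af.
K' ⊕ ipad = 2f 04 99; K' ⊕ opad = 45 6e f3.
Inner hash: sum = 47+4+153+55+81 = 340 → 01 54.
Outer hash (recomputed tag): sum = 69+110+243+1+84 = 507 → 01 fb.
Recomputed tag = 01fb; claimed = 01fb → match.

valid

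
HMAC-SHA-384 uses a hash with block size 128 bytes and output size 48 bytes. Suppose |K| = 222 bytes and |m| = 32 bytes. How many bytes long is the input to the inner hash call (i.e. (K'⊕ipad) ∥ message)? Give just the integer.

Key is 222 > 128 bytes, so it is hashed to 48 bytes then zero-padded to 128: |K'| = 128.
Inner input = (K'⊕ipad) ∥ m → 128 + 32 = 160 bytes.

160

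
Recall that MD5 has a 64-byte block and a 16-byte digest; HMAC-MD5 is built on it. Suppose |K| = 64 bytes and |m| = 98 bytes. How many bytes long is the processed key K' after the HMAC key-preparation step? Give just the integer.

Key is 64 ≤ 64 bytes, zero-padded: |K'| = 64.

64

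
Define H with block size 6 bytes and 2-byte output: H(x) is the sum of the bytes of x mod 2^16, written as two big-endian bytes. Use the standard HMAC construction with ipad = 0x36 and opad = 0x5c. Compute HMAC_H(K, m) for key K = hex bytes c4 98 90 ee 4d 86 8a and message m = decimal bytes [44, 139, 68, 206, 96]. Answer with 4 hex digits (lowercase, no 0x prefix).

Key hex bytes c4 98 90 ee 4d 86 8a is 7 bytes > B = 6, so hash it first: H(key) = 04 37, then zero-pad to 6 bytes: K' = 04 37 00 00 00 00.
K' ⊕ ipad = 32 01 36 36 36 36.  K' ⊕ opad = 58 6b 5c 5c 5c 5c.
Inner input = (K'⊕ipad) ∥ m = 32 01 36 36 36 36 ∥ 2c 8b 44 ce 60.
Inner hash: sum = 50+1+54+54+54+54+44+139+68+206+96 = 820 → 03 34.
Outer input = (K'⊕opad) ∥ inner = 58 6b 5c 5c 5c 5c ∥ 03 34.
Outer hash (tag): sum = 88+107+92+92+92+92+3+52 = 618 → 02 6a.

026a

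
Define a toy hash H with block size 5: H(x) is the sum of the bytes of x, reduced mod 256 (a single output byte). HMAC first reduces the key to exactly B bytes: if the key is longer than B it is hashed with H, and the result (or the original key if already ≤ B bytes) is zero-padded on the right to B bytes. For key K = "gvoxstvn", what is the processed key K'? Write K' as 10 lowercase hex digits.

|K| = 8 > B = 5, so first hash the key.
H(K): sum = 103+118+111+120+115+116+118+110 = 911; mod 256 = 143 → 8f.
Zero-pad H(K) = 8f to 5 bytes: K' = 8f 00 00 00 00.

8f00000000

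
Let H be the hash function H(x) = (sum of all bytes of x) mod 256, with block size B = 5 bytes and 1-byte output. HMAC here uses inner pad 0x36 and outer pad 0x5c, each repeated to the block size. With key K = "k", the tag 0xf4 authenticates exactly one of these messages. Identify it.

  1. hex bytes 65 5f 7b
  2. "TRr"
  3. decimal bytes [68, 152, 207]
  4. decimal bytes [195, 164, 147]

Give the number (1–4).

Key "k" = 6b is 1 byte ≤ B = 5; zero-pad to 5 bytes: K' = 6b 00 00 00 00.
K' ⊕ ipad = 5d 36 36 36 36; K' ⊕ opad = 37 5c 5c 5c 5c.
m1: inner = H(5d 36 36 36 36 65 5f 7b) = 74; tag = H(37 5c 5c 5c 5c 74) = 1b
m2: inner = H(5d 36 36 36 36 54 52 72) = 4d; tag = H(37 5c 5c 5c 5c 4d) = f4 ← matches
m3: inner = H(5d 36 36 36 36 44 98 cf) = e0; tag = H(37 5c 5c 5c 5c e0) = 87
m4: inner = H(5d 36 36 36 36 c3 a4 93) = 2f; tag = H(37 5c 5c 5c 5c 2f) = d6

2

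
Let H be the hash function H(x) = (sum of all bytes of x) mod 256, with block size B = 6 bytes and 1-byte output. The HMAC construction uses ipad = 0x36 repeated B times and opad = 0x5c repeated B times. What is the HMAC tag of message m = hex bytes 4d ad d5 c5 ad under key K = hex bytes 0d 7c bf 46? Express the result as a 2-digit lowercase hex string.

51

Key hex bytes 0d 7c bf 46 is 4 bytes ≤ B = 6; zero-pad to 6 bytes: K' = 0d 7c bf 46 00 00.
K' ⊕ ipad = 3b 4a 89 70 36 36.  K' ⊕ opad = 51 20 e3 1a 5c 5c.
Inner input = (K'⊕ipad) ∥ m = 3b 4a 89 70 36 36 ∥ 4d ad d5 c5 ad.
Inner hash: sum = 59+74+137+112+54+54+77+173+213+197+173 = 1323; mod 256 = 43 → 2b.
Outer input = (K'⊕opad) ∥ inner = 51 20 e3 1a 5c 5c ∥ 2b.
Outer hash (tag): sum = 81+32+227+26+92+92+43 = 593; mod 256 = 81 → 51.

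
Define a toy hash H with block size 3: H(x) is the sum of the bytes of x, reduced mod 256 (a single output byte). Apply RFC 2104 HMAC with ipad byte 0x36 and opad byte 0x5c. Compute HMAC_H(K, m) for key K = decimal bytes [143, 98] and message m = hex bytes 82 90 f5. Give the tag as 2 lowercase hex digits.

Key decimal bytes [143, 98] = 8f 62 is 2 bytes ≤ B = 3; zero-pad to 3 bytes: K' = 8f 62 00.
K' ⊕ ipad = b9 54 36.  K' ⊕ opad = d3 3e 5c.
Inner input = (K'⊕ipad) ∥ m = b9 54 36 ∥ 82 90 f5.
Inner hash: sum = 185+84+54+130+144+245 = 842; mod 256 = 74 → 4a.
Outer input = (K'⊕opad) ∥ inner = d3 3e 5c ∥ 4a.
Outer hash (tag): sum = 211+62+92+74 = 439; mod 256 = 183 → b7.

b7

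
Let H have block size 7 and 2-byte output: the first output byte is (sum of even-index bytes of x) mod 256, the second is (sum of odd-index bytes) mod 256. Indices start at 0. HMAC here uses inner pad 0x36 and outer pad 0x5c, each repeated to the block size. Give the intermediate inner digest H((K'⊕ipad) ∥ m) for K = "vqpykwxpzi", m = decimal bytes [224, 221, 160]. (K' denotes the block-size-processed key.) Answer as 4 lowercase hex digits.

Key "vqpykwxpzi" = 76 71 70 79 6b 77 78 70 7a 69 is 10 bytes > B = 7, so hash it first: H(key) = 43 3a, then zero-pad to 7 bytes: K' = 43 3a 00 00 00 00 00.
K' ⊕ ipad = 75 0c 36 36 36 36 36.
Inner input = 75 0c 36 36 36 36 36 ∥ e0 dd a0.
Inner hash: even-index sum = 500 mod 256 = 244; odd-index sum = 504 mod 256 = 248 → f4 f8.

f4f8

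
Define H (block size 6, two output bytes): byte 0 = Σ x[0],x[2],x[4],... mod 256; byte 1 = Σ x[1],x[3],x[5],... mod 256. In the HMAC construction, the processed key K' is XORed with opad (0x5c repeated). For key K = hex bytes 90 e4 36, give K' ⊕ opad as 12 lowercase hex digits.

ccb86a5c5c5c

Key hex bytes 90 e4 36 is 3 bytes ≤ B = 6; zero-pad to 6 bytes: K' = 90 e4 36 00 00 00.
XOR each byte with 0x5c: 90⊕5c=cc, e4⊕5c=b8, 36⊕5c=6a, 00⊕5c=5c, 00⊕5c=5c, 00⊕5c=5c.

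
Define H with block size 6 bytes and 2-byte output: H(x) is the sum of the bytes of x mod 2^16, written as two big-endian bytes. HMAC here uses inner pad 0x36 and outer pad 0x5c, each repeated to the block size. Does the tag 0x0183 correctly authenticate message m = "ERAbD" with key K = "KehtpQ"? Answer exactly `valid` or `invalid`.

Key "KehtpQ" = 4b 65 68 74 70 51 is exactly B = 6 bytes: K' = 4b 65 68 74 70 51.
K' ⊕ ipad = 7d 53 5e 42 46 67; K' ⊕ opad = 17 39 34 28 2c 0d.
Inner hash: sum = 125+83+94+66+70+103+69+82+65+98+68 = 923 → 03 9b.
Outer hash (recomputed tag): sum = 23+57+52+40+44+13+3+155 = 387 → 01 83.
Recomputed tag = 0183; claimed = 0183 → match.

valid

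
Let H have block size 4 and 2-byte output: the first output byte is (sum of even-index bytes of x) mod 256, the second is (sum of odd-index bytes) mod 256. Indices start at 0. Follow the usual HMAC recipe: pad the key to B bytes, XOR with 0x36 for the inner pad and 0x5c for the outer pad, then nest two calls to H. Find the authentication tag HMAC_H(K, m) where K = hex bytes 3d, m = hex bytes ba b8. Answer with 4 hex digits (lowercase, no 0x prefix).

b8dc

Key hex bytes 3d is 1 byte ≤ B = 4; zero-pad to 4 bytes: K' = 3d 00 00 00.
K' ⊕ ipad = 0b 36 36 36.  K' ⊕ opad = 61 5c 5c 5c.
Inner input = (K'⊕ipad) ∥ m = 0b 36 36 36 ∥ ba b8.
Inner hash: even-index sum = 251 mod 256 = 251; odd-index sum = 292 mod 256 = 36 → fb 24.
Outer input = (K'⊕opad) ∥ inner = 61 5c 5c 5c ∥ fb 24.
Outer hash (tag): even-index sum = 440 mod 256 = 184; odd-index sum = 220 mod 256 = 220 → b8 dc.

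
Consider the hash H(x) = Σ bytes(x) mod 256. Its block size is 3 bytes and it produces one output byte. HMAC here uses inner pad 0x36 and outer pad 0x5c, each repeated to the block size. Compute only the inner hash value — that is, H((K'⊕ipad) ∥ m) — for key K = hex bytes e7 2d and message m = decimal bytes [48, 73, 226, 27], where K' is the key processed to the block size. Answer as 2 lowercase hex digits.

Key hex bytes e7 2d is 2 bytes ≤ B = 3; zero-pad to 3 bytes: K' = e7 2d 00.
K' ⊕ ipad = d1 1b 36.
Inner input = d1 1b 36 ∥ 30 49 e2 1b.
Inner hash: sum = 209+27+54+48+73+226+27 = 664; mod 256 = 152 → 98.

98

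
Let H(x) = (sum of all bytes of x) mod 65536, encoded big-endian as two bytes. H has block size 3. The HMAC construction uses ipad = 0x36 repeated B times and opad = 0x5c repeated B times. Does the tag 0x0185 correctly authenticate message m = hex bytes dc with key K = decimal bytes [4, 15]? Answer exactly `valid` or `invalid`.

valid

Key decimal bytes [4, 15] = 04 0f is 2 bytes ≤ B = 3; zero-pad to 3 bytes: K' = 04 0f 00.
K' ⊕ ipad = 32 39 36; K' ⊕ opad = 58 53 5c.
Inner hash: sum = 50+57+54+220 = 381 → 01 7d.
Outer hash (recomputed tag): sum = 88+83+92+1+125 = 389 → 01 85.
Recomputed tag = 0185; claimed = 0185 → match.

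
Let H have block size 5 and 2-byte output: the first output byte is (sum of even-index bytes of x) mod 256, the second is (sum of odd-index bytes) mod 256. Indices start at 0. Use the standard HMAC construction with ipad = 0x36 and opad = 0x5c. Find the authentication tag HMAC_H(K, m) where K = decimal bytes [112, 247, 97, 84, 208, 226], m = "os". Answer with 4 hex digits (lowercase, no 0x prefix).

7543

Key decimal bytes [112, 247, 97, 84, 208, 226] = 70 f7 61 54 d0 e2 is 6 bytes > B = 5, so hash it first: H(key) = a1 2d, then zero-pad to 5 bytes: K' = a1 2d 00 00 00.
K' ⊕ ipad = 97 1b 36 36 36.  K' ⊕ opad = fd 71 5c 5c 5c.
Inner input = (K'⊕ipad) ∥ m = 97 1b 36 36 36 ∥ 6f 73.
Inner hash: even-index sum = 374 mod 256 = 118; odd-index sum = 192 mod 256 = 192 → 76 c0.
Outer input = (K'⊕opad) ∥ inner = fd 71 5c 5c 5c ∥ 76 c0.
Outer hash (tag): even-index sum = 629 mod 256 = 117; odd-index sum = 323 mod 256 = 67 → 75 43.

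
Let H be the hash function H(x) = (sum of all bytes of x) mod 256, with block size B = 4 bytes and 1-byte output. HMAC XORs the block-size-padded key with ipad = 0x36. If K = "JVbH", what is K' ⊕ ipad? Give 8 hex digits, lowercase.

7c60547e

Key "JVbH" = 4a 56 62 48 is exactly B = 4 bytes: K' = 4a 56 62 48.
XOR each byte with 0x36: 4a⊕36=7c, 56⊕36=60, 62⊕36=54, 48⊕36=7e.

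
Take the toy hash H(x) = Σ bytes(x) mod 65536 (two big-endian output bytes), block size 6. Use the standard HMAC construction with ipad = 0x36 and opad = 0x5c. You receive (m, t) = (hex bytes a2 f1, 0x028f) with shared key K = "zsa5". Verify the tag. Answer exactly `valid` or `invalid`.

Key "zsa5" = 7a 73 61 35 is 4 bytes ≤ B = 6; zero-pad to 6 bytes: K' = 7a 73 61 35 00 00.
K' ⊕ ipad = 4c 45 57 03 36 36; K' ⊕ opad = 26 2f 3d 69 5c 5c.
Inner hash: sum = 76+69+87+3+54+54+162+241 = 746 → 02 ea.
Outer hash (recomputed tag): sum = 38+47+61+105+92+92+2+234 = 671 → 02 9f.
Recomputed tag = 029f; claimed = 028f → mismatch.

invalid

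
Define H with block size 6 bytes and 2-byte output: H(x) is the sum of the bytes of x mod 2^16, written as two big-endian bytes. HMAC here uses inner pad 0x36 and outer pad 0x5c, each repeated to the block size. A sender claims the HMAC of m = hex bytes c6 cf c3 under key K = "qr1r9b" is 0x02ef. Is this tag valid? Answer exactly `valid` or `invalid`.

invalid

Key "qr1r9b" = 71 72 31 72 39 62 is exactly B = 6 bytes: K' = 71 72 31 72 39 62.
K' ⊕ ipad = 47 44 07 44 0f 54; K' ⊕ opad = 2d 2e 6d 2e 65 3e.
Inner hash: sum = 71+68+7+68+15+84+198+207+195 = 913 → 03 91.
Outer hash (recomputed tag): sum = 45+46+109+46+101+62+3+145 = 557 → 02 2d.
Recomputed tag = 022d; claimed = 02ef → mismatch.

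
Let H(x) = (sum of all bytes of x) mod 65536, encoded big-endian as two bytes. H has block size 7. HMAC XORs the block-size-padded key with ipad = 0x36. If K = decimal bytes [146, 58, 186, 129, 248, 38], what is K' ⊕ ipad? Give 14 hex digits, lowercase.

a40c8cb7ce1036

Key decimal bytes [146, 58, 186, 129, 248, 38] = 92 3a ba 81 f8 26 is 6 bytes ≤ B = 7; zero-pad to 7 bytes: K' = 92 3a ba 81 f8 26 00.
XOR each byte with 0x36: 92⊕36=a4, 3a⊕36=0c, ba⊕36=8c, 81⊕36=b7, f8⊕36=ce, 26⊕36=10, 00⊕36=36.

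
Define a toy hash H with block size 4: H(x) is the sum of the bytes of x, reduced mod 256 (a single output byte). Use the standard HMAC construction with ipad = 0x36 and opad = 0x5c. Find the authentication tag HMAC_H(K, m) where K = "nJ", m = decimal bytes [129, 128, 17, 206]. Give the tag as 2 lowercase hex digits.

Key "nJ" = 6e 4a is 2 bytes ≤ B = 4; zero-pad to 4 bytes: K' = 6e 4a 00 00.
K' ⊕ ipad = 58 7c 36 36.  K' ⊕ opad = 32 16 5c 5c.
Inner input = (K'⊕ipad) ∥ m = 58 7c 36 36 ∥ 81 80 11 ce.
Inner hash: sum = 88+124+54+54+129+128+17+206 = 800; mod 256 = 32 → 20.
Outer input = (K'⊕opad) ∥ inner = 32 16 5c 5c ∥ 20.
Outer hash (tag): sum = 50+22+92+92+32 = 288; mod 256 = 32 → 20.

20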